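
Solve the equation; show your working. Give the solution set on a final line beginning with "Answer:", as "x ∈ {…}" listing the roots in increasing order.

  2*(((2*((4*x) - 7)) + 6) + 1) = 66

Step 1. [2*(((2*((4*x) - 7)) + 6) + 1) = 66] 2·(inner) — divide through by 2 ⇒ div: ((2*((4*x) - 7)) + 6) + 1 = 33.
Step 2. [((2*((4*x) - 7)) + 6) + 1 = 33] 1 comes off first (subtract 1), so sub: (2*((4*x) - 7)) + 6 = 32.
Step 3. [(2*((4*x) - 7)) + 6 = 32] common factor 2 (LHS and 32) — divide through ⇒ factor: ((4*x) - 7) + 3 = 16.
Step 4. [((4*x) - 7) + 3 = 16] the outer +3 inverts by subtracting 3 ⇒ sub: (4*x) - 7 = 13.
Step 5. [(4*x) - 7 = 13] 7 comes off first (add 7). So sub: 4*x = 20.
Step 6. [4*x = 20] 4 out front; divide by 4, so div: x = 5.

Answer: x ∈ {5}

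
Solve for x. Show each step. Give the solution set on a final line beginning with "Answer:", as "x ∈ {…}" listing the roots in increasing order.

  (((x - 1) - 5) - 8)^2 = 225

Step 1. [(((x - 1) - 5) - 8)^2 = 225] 225 ≥ 0, LHS is (·)² — take ±√ ⇒ sqrt: ((x - 1) - 5) - 8 = 15 or -15.
Step 2. [((x - 1) - 5) - 8 = 15 or -15] add 8: x sits inside (… - 8), so sub: (x - 1) - 5 = 23 or -7.
Step 3. [(x - 1) - 5 = 23 or -7] peel the -5: add 5 from each side. So sub: x - 1 = 28 or -2.
Step 4. [x - 1 = 28 or -2] peel the -1: add 1 from each side, so sub: x = 29 or -1.

Answer: x ∈ {-1, 29}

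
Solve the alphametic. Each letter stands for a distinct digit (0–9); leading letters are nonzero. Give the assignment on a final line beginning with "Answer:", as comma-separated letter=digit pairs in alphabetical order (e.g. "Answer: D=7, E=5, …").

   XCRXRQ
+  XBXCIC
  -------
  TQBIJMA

Step 1. [col 1: Q + C ≡ A (mod 10)] C=9 is one option consistent with column 1 (Q + C ≡ A (mod 10), carry-in 0) — take it. So C=9.
Step 2. [col 1: Q + C ≡ A (mod 10)] column 1 (Q + C ≡ A (mod 10), carry-in 0) doesn't pin A yet; pick A=4 and continue. So A=4.
Step 3. [col 1: Q + C ≡ A (mod 10)] column 1: given C=9, A=4, carry-in 0, and digits 4,9 already taken and all letters distinct, Q+C≡A (mod 10) forces Q=5. So Q=5.
Step 4. [col 2: R + I ≡ M (mod 10)] no forcing yet in column 2 (carry-in 1); M=3 is free and consistent — try it, so M=3.
Step 5. [col 2: R + I ≡ M (mod 10)] I=0 is one option consistent with column 2 (R + I ≡ M (mod 10), carry-in 1) — take it, so I=0.
Step 6. [T] T is the leading digit of a 7-digit sum of two 6-digit numbers; the final carry is exactly 1. So T=1.
Step 7. [col 2: R + I ≡ M (mod 10)] column 2: given I=0, M=3, carry-in 1, and digits 0,1,3,4,5,9 already taken and all letters distinct, R+I≡M (mod 10) forces R=2 ⇒ R=2.
Step 8. [col 3: X + C ≡ J (mod 10)] column 3 (X + C ≡ J (mod 10), carry-in 0) doesn't pin J yet; pick J=6 and continue ⇒ J=6.
Step 9. [col 3: X + C ≡ J (mod 10)] in column 3 we have X+C≡J with carry-in 0; given C=9, J=6 and digits 0,1,2,3,4,5,6,9 already taken and all letters distinct, that pins X to 7. So X=7.
Step 10. [col 5: C + B ≡ B (mod 10)] column 5 reads C+B+carry(1)=B with C=9; with digits 0,1,2,3,4,5,6,7,9 already taken and all letters distinct, the only value for B is 8, so B=8.

Answer: A=4, B=8, C=9, I=0, J=6, M=3, Q=5, R=2, T=1, X=7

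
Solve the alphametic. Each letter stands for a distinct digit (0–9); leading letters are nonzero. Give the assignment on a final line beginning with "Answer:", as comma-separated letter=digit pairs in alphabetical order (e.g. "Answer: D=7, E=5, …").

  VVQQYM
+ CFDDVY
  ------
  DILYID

Step 1. [col 1: M + Y ≡ D (mod 10)] several values work for D in column 1 (M + Y ≡ D (mod 10), carry-in 0); try D=4 ⇒ D=4.
Step 2. [col 1: M + Y ≡ D (mod 10)] no forcing yet in column 1 (carry-in 0); M=6 is free and consistent — try it ⇒ M=6.
Step 3. [col 1: M + Y ≡ D (mod 10)] column 1 reads M+Y+carry(0)=D with M=6, D=4; with digits 4,6 already taken and all letters distinct, the only value for Y is 8. So Y=8.
Step 4. [col 2: Y + V ≡ I (mod 10)] several values work for V in column 2 (Y + V ≡ I (mod 10), carry-in 1); try V=1, so V=1.
Step 5. [col 2: Y + V ≡ I (mod 10)] in column 2 we have Y+V≡I with carry-in 1; given Y=8, V=1 and digits 1,4,6,8 already taken and all letters distinct, that pins I to 0, so I=0.
Step 6. [col 3: Q + D ≡ Y (mod 10)] in column 3 we have Q+D≡Y with carry-in 1; given D=4, Y=8 and digits 0,1,4,6,8 already taken and all letters distinct, that pins Q to 3, so Q=3.
Step 7. [col 4: Q + D ≡ L (mod 10)] in column 4 we have Q+D≡L with carry-in 0; given Q=3, D=4 and digits 0,1,3,4,6,8 already taken and all letters distinct, that pins L to 7. So L=7.
Step 8. [col 5: V + F ≡ I (mod 10)] column 5 reads V+F+carry(0)=I with V=1, I=0; with digits 0,1,3,4,6,7,8 already taken and all letters distinct, the only value for F is 9. So F=9.
Step 9. [col 6: V + C ≡ D (mod 10)] in column 6 we have V+C≡D with carry-in 1; given V=1, D=4 and digits 0,1,3,4,6,7,8,9 already taken and all letters distinct, that pins C to 2, so C=2.

Answer: C=2, D=4, F=9, I=0, L=7, M=6, Q=3, V=1, Y=8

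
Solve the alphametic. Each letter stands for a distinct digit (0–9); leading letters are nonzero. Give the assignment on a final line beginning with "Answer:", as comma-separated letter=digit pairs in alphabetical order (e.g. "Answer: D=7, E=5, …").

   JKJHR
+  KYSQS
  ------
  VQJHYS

Step 1. [col 1: R + S ≡ S (mod 10)] column 1 reads R+S+carry(0)=S with nothing yet; with all letters distinct, none taken yet, the only value for R is 0, so R=0.
Step 2. [col 1: R + S ≡ S (mod 10)] S=7 is one option consistent with column 1 (R + S ≡ S (mod 10), carry-in 0) — take it ⇒ S=7.
Step 3. [col 2: H + Q ≡ Y (mod 10)] several values work for Y in column 2 (H + Q ≡ Y (mod 10), carry-in 0); try Y=6. So Y=6.
Step 4. [col 2: H + Q ≡ Y (mod 10)] several values work for H in column 2 (H + Q ≡ Y (mod 10), carry-in 0); try H=2, so H=2.
Step 5. [V] adding two 5-digit numbers gives at most 5+1 digits, and here it does — V is that final carry and must be 1. So V=1.
Step 6. [col 2: H + Q ≡ Y (mod 10)] column 2: given H=2, Y=6, carry-in 0, and digits 0,1,2,6,7 already taken and all letters distinct, H+Q≡Y (mod 10) forces Q=4. So Q=4.
Step 7. [col 3: J + S ≡ H (mod 10)] in column 3 we have J+S≡H with carry-in 0; given S=7, H=2 and digits 0,1,2,4,6,7 already taken and all letters distinct, that pins J to 5 ⇒ J=5.
Step 8. [col 4: K + Y ≡ J (mod 10)] from column 4 (Y=6, J=5, carry-in 1, digits 0,1,2,4,5,6,7 already taken and all letters distinct): K must equal 8 ⇒ K=8.

Answer: H=2, J=5, K=8, Q=4, R=0, S=7, V=1, Y=6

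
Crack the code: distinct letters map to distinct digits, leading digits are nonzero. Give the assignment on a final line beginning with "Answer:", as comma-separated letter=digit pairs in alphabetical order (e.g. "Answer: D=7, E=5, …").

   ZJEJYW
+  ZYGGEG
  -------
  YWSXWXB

Step 1. [Y] Y is the leading digit of a 7-digit sum of two 6-digit numbers; the final carry is exactly 1. So Y=1.
Step 2. [col 1: W + G ≡ B (mod 10)] no forcing yet in column 1 (carry-in 0); W=8 is free and consistent — try it. So W=8.
Step 3. [col 1: W + G ≡ B (mod 10)] several values work for B in column 1 (W + G ≡ B (mod 10), carry-in 0); try B=0, so B=0.
Step 4. [col 1: W + G ≡ B (mod 10)] in column 1 we have W+G≡B with carry-in 0; given W=8, B=0 and digits 0,1,8 already taken and all letters distinct, that pins G to 2. So G=2.
Step 5. [col 2: Y + E ≡ X (mod 10)] no forcing yet in column 2 (carry-in 1); X=5 is free and consistent — try it ⇒ X=5.
Step 6. [col 2: Y + E ≡ X (mod 10)] column 2 reads Y+E+carry(1)=X with Y=1, X=5; with digits 0,1,2,5,8 already taken and all letters distinct, the only value for E is 3, so E=3.
Step 7. [col 3: J + G ≡ W (mod 10)] from column 3 (G=2, W=8, carry-in 0, digits 0,1,2,3,5,8 already taken and all letters distinct): J must equal 6. So J=6.
Step 8. [col 5: J + Y ≡ S (mod 10)] in column 5 we have J+Y≡S with carry-in 0; given J=6, Y=1 and digits 0,1,2,3,5,6,8 already taken and all letters distinct, that pins S to 7, so S=7.
Step 9. [col 6: Z + Z ≡ W (mod 10)] column 6 (Z + Z ≡ W (mod 10), carry-in 0) doesn't pin Z yet; pick Z=9 and continue. So Z=9.

Answer: B=0, E=3, G=2, J=6, S=7, W=8, X=5, Y=1, Z=9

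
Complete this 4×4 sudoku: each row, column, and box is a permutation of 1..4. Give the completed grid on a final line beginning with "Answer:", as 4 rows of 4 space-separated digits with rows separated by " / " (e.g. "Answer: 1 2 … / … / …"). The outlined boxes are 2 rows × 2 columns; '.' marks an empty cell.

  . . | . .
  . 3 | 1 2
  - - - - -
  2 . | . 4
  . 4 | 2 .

Step 1. [r1c4∈{3}] r1c4 is down to just 3. So r1c4=3.
Step 2. [r3c2∈{1}] r3c2 has the single candidate 1. So r3c2=1.
Step 3. [r1c3∈{4}] nothing but 4 survives at r1c3, so r1c3=4.
Step 4. [r4c1∈{3}] nothing but 3 survives at r4c1 ⇒ r4c1=3.
Step 5. [r1c2∈{2}] r1c2 has the single candidate 2 ⇒ r1c2=2.
Step 6. [r2c1∈{4}] nothing but 4 survives at r2c1 ⇒ r2c1=4.
Step 7. [r1c1∈{1}] only 1 remains possible at r1c1, so r1c1=1.
Step 8. [r3c3∈{3}] nothing but 3 survives at r3c3 ⇒ r3c3=3.
Step 9. [r4c4∈{1}] r4c4 has the single candidate 1 ⇒ r4c4=1.

Answer: 1 2 4 3 / 4 3 1 2 / 2 1 3 4 / 3 4 2 1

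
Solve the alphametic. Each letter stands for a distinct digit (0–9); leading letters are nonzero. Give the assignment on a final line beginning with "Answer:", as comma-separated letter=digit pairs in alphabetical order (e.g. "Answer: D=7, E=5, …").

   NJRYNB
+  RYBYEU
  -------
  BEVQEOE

Step 1. [col 1: B + U ≡ E (mod 10)] B=1 is one option consistent with column 1 (B + U ≡ E (mod 10), carry-in 0) — take it ⇒ B=1.
Step 2. [col 1: B + U ≡ E (mod 10)] no forcing yet in column 1 (carry-in 0); U=9 is free and consistent — try it. So U=9.
Step 3. [col 1: B + U ≡ E (mod 10)] column 1: given B=1, U=9, carry-in 0, and digits 1,9 already taken and all letters distinct, B+U≡E (mod 10) forces E=0 ⇒ E=0.
Step 4. [col 2: N + E ≡ O (mod 10)] column 2 (N + E ≡ O (mod 10), carry-in 1) doesn't pin O yet; pick O=4 and continue ⇒ O=4.
Step 5. [col 2: N + E ≡ O (mod 10)] from column 2 (E=0, O=4, carry-in 1, digits 0,1,4,9 already taken and all letters distinct): N must equal 3, so N=3.
Step 6. [col 3: Y + Y ≡ E (mod 10)] column 3 reads Y+Y+carry(0)=E with E=0; with digits 0,1,3,4,9 already taken and all letters distinct, the only value for Y is 5. So Y=5.
Step 7. [col 4: R + B ≡ Q (mod 10)] column 4 reads R+B+carry(1)=Q with B=1; with digits 0,1,3,4,5,9 already taken and all letters distinct, the only value for Q is 8 ⇒ Q=8.
Step 8. [col 4: R + B ≡ Q (mod 10)] column 4 reads R+B+carry(1)=Q with B=1, Q=8; with digits 0,1,3,4,5,8,9 already taken and all letters distinct, the only value for R is 6, so R=6.
Step 9. [col 5: J + Y ≡ V (mod 10)] column 5 (J + Y ≡ V (mod 10), carry-in 0) doesn't pin J yet; pick J=7 and continue. So J=7.
Step 10. [col 5: J + Y ≡ V (mod 10)] in column 5 we have J+Y≡V with carry-in 0; given J=7, Y=5 and digits 0,1,3,4,5,6,7,8,9 already taken and all letters distinct, that pins V to 2. So V=2.

Answer: B=1, E=0, J=7, N=3, O=4, Q=8, R=6, U=9, V=2, Y=5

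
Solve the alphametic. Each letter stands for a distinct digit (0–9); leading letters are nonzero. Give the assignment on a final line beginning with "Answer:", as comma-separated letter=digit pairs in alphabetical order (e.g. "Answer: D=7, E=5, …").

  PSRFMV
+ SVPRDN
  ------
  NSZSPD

Step 1. [col 1: V + N ≡ D (mod 10)] several values work for N in column 1 (V + N ≡ D (mod 10), carry-in 0); try N=6, so N=6.
Step 2. [col 1: V + N ≡ D (mod 10)] several values work for D in column 1 (V + N ≡ D (mod 10), carry-in 0); try D=5. So D=5.
Step 3. [col 1: V + N ≡ D (mod 10)] from column 1 (N=6, D=5, carry-in 0, digits 5,6 already taken and all letters distinct): V must equal 9. So V=9.
Step 4. [col 2: M + D ≡ P (mod 10)] column 2 (M + D ≡ P (mod 10), carry-in 1) doesn't pin P yet; pick P=4 and continue, so P=4.
Step 5. [col 2: M + D ≡ P (mod 10)] from column 2 (D=5, P=4, carry-in 1, digits 4,5,6,9 already taken and all letters distinct): M must equal 8 ⇒ M=8.
Step 6. [col 3: F + R ≡ S (mod 10)] column 3 (F + R ≡ S (mod 10), carry-in 1) doesn't pin S yet; pick S=1 and continue ⇒ S=1.
Step 7. [col 3: F + R ≡ S (mod 10)] R=7 is one option consistent with column 3 (F + R ≡ S (mod 10), carry-in 1) — take it, so R=7.
Step 8. [col 3: F + R ≡ S (mod 10)] in column 3 we have F+R≡S with carry-in 1; given R=7, S=1 and digits 1,4,5,6,7,8,9 already taken and all letters distinct, that pins F to 3 ⇒ F=3.
Step 9. [col 4: R + P ≡ Z (mod 10)] column 4 reads R+P+carry(1)=Z with R=7, P=4; with digits 1,3,4,5,6,7,8,9 already taken and all letters distinct, the only value for Z is 2, so Z=2.

Answer: D=5, F=3, M=8, N=6, P=4, R=7, S=1, V=9, Z=2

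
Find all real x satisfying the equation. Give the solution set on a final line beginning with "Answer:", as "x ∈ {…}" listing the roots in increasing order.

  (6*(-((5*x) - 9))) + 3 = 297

Step 1. [(6*(-((5*x) - 9))) + 3 = 297] peel the +3: subtract 3 from each side ⇒ sub: 6*(-((5*x) - 9)) = 294.
Step 2. [6*(-((5*x) - 9)) = 294] LHS = 6·(…); ÷6 both sides, so div: -((5*x) - 9) = 49.
Step 3. [-((5*x) - 9) = 49] LHS negated; negate both sides, so neg: (5*x) - 9 = -49.
Step 4. [(5*x) - 9 = -49] -9 is outermost — add 9 both sides ⇒ sub: 5*x = -40.
Step 5. [5*x = -40] leading coefficient 5: divide by 5. So div: x = -8.

Answer: x ∈ {-8}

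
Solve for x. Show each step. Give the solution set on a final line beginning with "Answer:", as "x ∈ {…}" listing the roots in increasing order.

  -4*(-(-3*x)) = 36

Step 1. [-4*(-(-3*x)) = 36] divide by the outer -4. So div: -(-3*x) = -9.
Step 2. [-(-3*x) = -9] LHS negated; negate both sides. So neg: -3*x = 9.
Step 3. [-3*x = 9] LHS = -3·(…); ÷-3 both sides. So div: x = -3.

Answer: x ∈ {-3}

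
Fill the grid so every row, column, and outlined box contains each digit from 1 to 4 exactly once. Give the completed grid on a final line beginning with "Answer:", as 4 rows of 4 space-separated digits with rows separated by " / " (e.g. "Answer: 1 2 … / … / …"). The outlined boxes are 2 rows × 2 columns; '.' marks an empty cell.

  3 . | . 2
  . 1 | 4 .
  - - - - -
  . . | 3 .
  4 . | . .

Step 1. [r4c4∈{1}] r4c4 has the single candidate 1, so r4c4=1.
Step 2. [r3c2∈{2}] r3c2 is down to just 2, so r3c2=2.
Step 3. [r4c3∈{2}] r4c3 has the single candidate 2, so r4c3=2.
Step 4. [r1c3∈{1}] r1c3's peers cover all but 1. So r1c3=1.
Step 5. [r2c1∈{2}] r2c1's peers cover all but 2, so r2c1=2.
Step 6. [r3c1∈{1}] nothing but 1 survives at r3c1. So r3c1=1.
Step 7. [r3c4∈{4}] nothing but 4 survives at r3c4, so r3c4=4.
Step 8. [r1c2∈{4}] nothing but 4 survives at r1c2, so r1c2=4.
Step 9. [r4c2∈{3}] r4c2 is down to just 3. So r4c2=3.
Step 10. [r2c4∈{3}] r2c4's peers cover all but 3, so r2c4=3.

Answer: 3 4 1 2 / 2 1 4 3 / 1 2 3 4 / 4 3 2 1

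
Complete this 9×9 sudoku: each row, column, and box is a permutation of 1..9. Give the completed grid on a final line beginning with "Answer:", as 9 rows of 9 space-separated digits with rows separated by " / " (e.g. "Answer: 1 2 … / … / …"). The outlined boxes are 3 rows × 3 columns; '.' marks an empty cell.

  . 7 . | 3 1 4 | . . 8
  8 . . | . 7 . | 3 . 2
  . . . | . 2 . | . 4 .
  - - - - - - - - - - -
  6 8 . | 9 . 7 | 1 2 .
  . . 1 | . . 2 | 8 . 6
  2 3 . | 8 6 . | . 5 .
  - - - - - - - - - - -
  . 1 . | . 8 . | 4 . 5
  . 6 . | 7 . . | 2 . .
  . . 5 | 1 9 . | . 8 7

Step 1. [r4c3∈{4}] only 4 remains possible at r4c3. So r4c3=4.
Step 2. [r9c7∈{6}] only 6 remains possible at r9c7 ⇒ r9c7=6.
Step 3. [r4c5∈{3,5}] 5 has one home in row 4: r4c5. So r4c5=5.
Step 4. [r2c8∈{1,6,9}] in row 2, 1 fits only at r2c8, so r2c8=1.
Step 5. [r3c9∈{9}] r3c9's peers cover all but 9 ⇒ r3c9=9.
Step 6. [r3c2∈{5}] r3c2's peers cover all but 5 ⇒ r3c2=5.
Step 7. [r1c1∈{9}] only 9 remains possible at r1c1, so r1c1=9.
Step 8. [r3c4∈{6}] only 6 remains possible at r3c4. So r3c4=6.
Step 9. [r5c8∈{3,7,9}] across col 8, 7 lands solely at r5c8 ⇒ r5c8=7.
Step 10. [r9c6∈{3}] only 3 remains possible at r9c6. So r9c6=3.
Step 11. [r3c3∈{3}] only 3 remains possible at r3c3. So r3c3=3.
Step 12. [r1c3∈{2,6}] row 1 places 2 nowhere but r1c3. So r1c3=2.
Step 13. [r9c1∈{4}] only 4 remains possible at r9c1 ⇒ r9c1=4.
Step 14. [r8c1∈{3}] r8c1's peers cover all but 3, so r8c1=3.
Step 15. [r8c8∈{9}] r8c8's peers cover all but 9 ⇒ r8c8=9.
Step 16. [r7c3∈{7,9}] 9 has one home in row 7: r7c3. So r7c3=9.
Step 17. [r2c4∈{5}] r2c4 has the single candidate 5. So r2c4=5.
Step 18. [r8c5∈{4}] r8c5 has the single candidate 4, so r8c5=4.
Step 19. [r6c7∈{9}] r6c7 is down to just 9, so r6c7=9.
Step 20. [r8c3∈{8}] r8c3 has the single candidate 8 ⇒ r8c3=8.
Step 21. [r7c6∈{6}] r7c6 is down to just 6. So r7c6=6.
Step 22. [r6c3∈{7}] r6c3's peers cover all but 7 ⇒ r6c3=7.
Step 23. [r7c8∈{3}] nothing but 3 survives at r7c8. So r7c8=3.
Step 24. [r8c6∈{5}] r8c6 has the single candidate 5 ⇒ r8c6=5.
Step 25. [r1c7∈{5}] r1c7's peers cover all but 5, so r1c7=5.
Step 26. [r9c2∈{2}] r9c2's peers cover all but 2. So r9c2=2.
Step 27. [r5c4∈{4}] nothing but 4 survives at r5c4, so r5c4=4.
Step 28. [r8c9∈{1}] r8c9 has the single candidate 1, so r8c9=1.
Step 29. [r2c3∈{6}] r2c3's peers cover all but 6, so r2c3=6.
Step 30. [r4c9∈{3}] r4c9 has the single candidate 3, so r4c9=3.
Step 31. [r5c1∈{5}] only 5 remains possible at r5c1, so r5c1=5.
Step 32. [r3c1∈{1}] r3c1's peers cover all but 1 ⇒ r3c1=1.
Step 33. [r5c5∈{3}] r5c5 is down to just 3. So r5c5=3.
Step 34. [r2c2∈{4}] r2c2's peers cover all but 4. So r2c2=4.
Step 35. [r7c4∈{2}] nothing but 2 survives at r7c4, so r7c4=2.
Step 36. [r3c6∈{8}] nothing but 8 survives at r3c6 ⇒ r3c6=8.
Step 37. [r1c8∈{6}] nothing but 6 survives at r1c8 ⇒ r1c8=6.
Step 38. [r6c9∈{4}] only 4 remains possible at r6c9, so r6c9=4.
Step 39. [r6c6∈{1}] r6c6 is down to just 1 ⇒ r6c6=1.
Step 40. [r2c6∈{9}] r2c6 has the single candidate 9. So r2c6=9.
Step 41. [r5c2∈{9}] r5c2's peers cover all but 9 ⇒ r5c2=9.
Step 42. [r3c7∈{7}] nothing but 7 survives at r3c7. So r3c7=7.
Step 43. [r7c1∈{7}] r7c1's peers cover all but 7 ⇒ r7c1=7.

Answer: 9 7 2 3 1 4 5 6 8 / 8 4 6 5 7 9 3 1 2 / 1 5 3 6 2 8 7 4 9 / 6 8 4 9 5 7 1 2 3 / 5 9 1 4 3 2 8 7 6 / 2 3 7 8 6 1 9 5 4 / 7 1 9 2 8 6 4 3 5 / 3 6 8 7 4 5 2 9 1 / 4 2 5 1 9 3 6 8 7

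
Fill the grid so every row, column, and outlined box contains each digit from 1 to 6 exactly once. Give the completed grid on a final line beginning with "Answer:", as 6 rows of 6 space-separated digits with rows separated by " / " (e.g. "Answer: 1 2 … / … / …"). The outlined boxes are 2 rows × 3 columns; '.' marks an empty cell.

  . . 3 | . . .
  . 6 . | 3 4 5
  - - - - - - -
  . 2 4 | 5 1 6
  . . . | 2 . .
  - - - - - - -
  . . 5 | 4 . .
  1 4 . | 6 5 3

Step 1. [r5c1∈{2,3,6}] r5c1 is the only open cell in row 5 admitting 6, so r5c1=6.
Step 2. [r2c3∈{1,2}] across row 2, 1 lands solely at r2c3. So r2c3=1.
Step 3. [r5c5∈{2}] r5c5 has the single candidate 2 ⇒ r5c5=2.
Step 4. [r4c2∈{1,3,5}] in row 4, 1 fits only at r4c2, so r4c2=1.
Step 5. [r1c6∈{1,2}] 2 has one home in col 6: r1c6. So r1c6=2.
Step 6. [r4c1∈{3,5}] 5 has one home in row 4: r4c1. So r4c1=5.
Step 7. [r4c6∈{4}] r4c6 has the single candidate 4, so r4c6=4.
Step 8. [r1c2∈{5}] only 5 remains possible at r1c2, so r1c2=5.
Step 9. [r1c5∈{6}] r1c5 has the single candidate 6. So r1c5=6.
Step 10. [r3c1∈{3}] r3c1 is down to just 3. So r3c1=3.
Step 11. [r6c3∈{2}] nothing but 2 survives at r6c3, so r6c3=2.
Step 12. [r1c1∈{4}] nothing but 4 survives at r1c1 ⇒ r1c1=4.
Step 13. [r1c4∈{1}] r1c4's peers cover all but 1 ⇒ r1c4=1.
Step 14. [r5c2∈{3}] r5c2 is down to just 3 ⇒ r5c2=3.
Step 15. [r5c6∈{1}] r5c6 is down to just 1 ⇒ r5c6=1.
Step 16. [r2c1∈{2}] r2c1 has the single candidate 2, so r2c1=2.
Step 17. [r4c3∈{6}] r4c3 is down to just 6 ⇒ r4c3=6.
Step 18. [r4c5∈{3}] r4c5 is down to just 3. So r4c5=3.

Answer: 4 5 3 1 6 2 / 2 6 1 3 4 5 / 3 2 4 5 1 6 / 5 1 6 2 3 4 / 6 3 5 4 2 1 / 1 4 2 6 5 3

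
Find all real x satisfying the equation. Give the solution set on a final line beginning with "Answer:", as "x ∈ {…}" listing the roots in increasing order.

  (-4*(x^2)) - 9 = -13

Step 1. [(-4*(x^2)) - 9 = -13] the outer -9 inverts by adding 9, so sub: -4*(x^2) = -4.
Step 2. [-4*(x^2) = -4] LHS = -4·(…); ÷-4 both sides, so div: x^2 = 1.
Step 3. [x^2 = 1] √ both sides: 1 ≥ 0 gives two branches, so sqrt: x = 1 or -1.

Answer: x ∈ {-1, 1}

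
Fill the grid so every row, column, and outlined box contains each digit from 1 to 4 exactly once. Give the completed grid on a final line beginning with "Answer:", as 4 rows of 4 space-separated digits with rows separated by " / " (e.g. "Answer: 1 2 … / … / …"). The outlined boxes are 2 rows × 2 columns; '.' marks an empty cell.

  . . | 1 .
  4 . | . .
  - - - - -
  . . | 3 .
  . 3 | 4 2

Step 1. [r1c2∈{2}] r1c2's peers cover all but 2. So r1c2=2.
Step 2. [r4c1∈{1}] r4c1's peers cover all but 1. So r4c1=1.
Step 3. [r1c4∈{3,4}] row 1 places 4 nowhere but r1c4. So r1c4=4.
Step 4. [r2c4∈{3}] r2c4 has the single candidate 3. So r2c4=3.
Step 5. [r2c3∈{2}] r2c3 is down to just 2 ⇒ r2c3=2.
Step 6. [r1c1∈{3}] nothing but 3 survives at r1c1 ⇒ r1c1=3.
Step 7. [r3c2∈{4}] r3c2's peers cover all but 4 ⇒ r3c2=4.
Step 8. [r2c2∈{1}] only 1 remains possible at r2c2 ⇒ r2c2=1.
Step 9. [r3c1∈{2}] only 2 remains possible at r3c1, so r3c1=2.
Step 10. [r3c4∈{1}] only 1 remains possible at r3c4, so r3c4=1.

Answer: 3 2 1 4 / 4 1 2 3 / 2 4 3 1 / 1 3 4 2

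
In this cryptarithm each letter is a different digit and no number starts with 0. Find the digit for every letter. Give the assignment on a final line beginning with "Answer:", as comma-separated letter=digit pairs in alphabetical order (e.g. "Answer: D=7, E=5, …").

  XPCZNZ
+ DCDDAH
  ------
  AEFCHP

Step 1. [col 1: Z + H ≡ P (mod 10)] no forcing yet in column 1 (carry-in 0); H=9 is free and consistent — try it ⇒ H=9.
Step 2. [col 1: Z + H ≡ P (mod 10)] no forcing yet in column 1 (carry-in 0); Z=3 is free and consistent — try it, so Z=3.
Step 3. [col 1: Z + H ≡ P (mod 10)] column 1: given Z=3, H=9, carry-in 0, and digits 3,9 already taken and all letters distinct, Z+H≡P (mod 10) forces P=2. So P=2.
Step 4. [col 2: N + A ≡ H (mod 10)] N=0 is one option consistent with column 2 (N + A ≡ H (mod 10), carry-in 1) — take it, so N=0.
Step 5. [col 2: N + A ≡ H (mod 10)] column 2: given N=0, H=9, carry-in 1, and digits 0,2,3,9 already taken and all letters distinct, N+A≡H (mod 10) forces A=8. So A=8.
Step 6. [col 3: Z + D ≡ C (mod 10)] D=1 is one option consistent with column 3 (Z + D ≡ C (mod 10), carry-in 0) — take it, so D=1.
Step 7. [col 3: Z + D ≡ C (mod 10)] from column 3 (Z=3, D=1, carry-in 0, digits 0,1,2,3,8,9 already taken and all letters distinct): C must equal 4, so C=4.
Step 8. [col 4: C + D ≡ F (mod 10)] column 4 reads C+D+carry(0)=F with C=4, D=1; with digits 0,1,2,3,4,8,9 already taken and all letters distinct, the only value for F is 5 ⇒ F=5.
Step 9. [col 5: P + C ≡ E (mod 10)] in column 5 we have P+C≡E with carry-in 0; given P=2, C=4 and digits 0,1,2,3,4,5,8,9 already taken and all letters distinct, that pins E to 6 ⇒ E=6.
Step 10. [col 6: X + D ≡ A (mod 10)] column 6: given D=1, A=8, carry-in 0, and digits 0,1,2,3,4,5,6,8,9 already taken and all letters distinct, X+D≡A (mod 10) forces X=7. So X=7.

Answer: A=8, C=4, D=1, E=6, F=5, H=9, N=0, P=2, X=7, Z=3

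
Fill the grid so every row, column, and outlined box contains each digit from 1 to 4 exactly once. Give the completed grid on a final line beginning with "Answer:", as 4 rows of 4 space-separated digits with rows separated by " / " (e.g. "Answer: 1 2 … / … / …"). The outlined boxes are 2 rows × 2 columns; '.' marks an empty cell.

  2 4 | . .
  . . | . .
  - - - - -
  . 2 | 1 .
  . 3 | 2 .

Step 1. [r2c1∈{1,3}] r2c1 is the only open cell in col 1 admitting 3. So r2c1=3.
Step 2. [r4c4∈{4}] only 4 remains possible at r4c4. So r4c4=4.
Step 3. [r1c4∈{1,3}] row 1 places 1 nowhere but r1c4, so r1c4=1.
Step 4. [r3c1∈{4}] r3c1's peers cover all but 4. So r3c1=4.
Step 5. [r2c2∈{1}] r2c2 has the single candidate 1, so r2c2=1.
Step 6. [r2c3∈{4}] r2c3 has the single candidate 4. So r2c3=4.
Step 7. [r3c4∈{3}] only 3 remains possible at r3c4, so r3c4=3.
Step 8. [r1c3∈{3}] nothing but 3 survives at r1c3. So r1c3=3.
Step 9. [r2c4∈{2}] r2c4 is down to just 2. So r2c4=2.
Step 10. [r4c1∈{1}] r4c1 has the single candidate 1. So r4c1=1.

Answer: 2 4 3 1 / 3 1 4 2 / 4 2 1 3 / 1 3 2 4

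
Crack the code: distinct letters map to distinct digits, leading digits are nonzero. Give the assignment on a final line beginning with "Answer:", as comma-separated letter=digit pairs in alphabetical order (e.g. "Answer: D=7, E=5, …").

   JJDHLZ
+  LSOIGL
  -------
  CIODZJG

Step 1. [col 1: Z + L ≡ G (mod 10)] no forcing yet in column 1 (carry-in 0); L=8 is free and consistent — try it ⇒ L=8.
Step 2. [C] adding two 6-digit numbers gives at most 6+1 digits, and here it does — C is that final carry and must be 1 ⇒ C=1.
Step 3. [col 1: Z + L ≡ G (mod 10)] several values work for G in column 1 (Z + L ≡ G (mod 10), carry-in 0); try G=7. So G=7.
Step 4. [col 1: Z + L ≡ G (mod 10)] column 1 reads Z+L+carry(0)=G with L=8, G=7; with digits 1,7,8 already taken and all letters distinct, the only value for Z is 9, so Z=9.
Step 5. [col 2: L + G ≡ J (mod 10)] column 2: given L=8, G=7, carry-in 1, and digits 1,7,8,9 already taken and all letters distinct, L+G≡J (mod 10) forces J=6, so J=6.
Step 6. [col 3: H + I ≡ Z (mod 10)] column 3 (H + I ≡ Z (mod 10), carry-in 1) doesn't pin H yet; pick H=3 and continue, so H=3.
Step 7. [col 3: H + I ≡ Z (mod 10)] column 3 reads H+I+carry(1)=Z with H=3, Z=9; with digits 1,3,6,7,8,9 already taken and all letters distinct, the only value for I is 5. So I=5.
Step 8. [col 4: D + O ≡ D (mod 10)] in column 4 we have D+O≡D with carry-in 0; given nothing yet and digits 1,3,5,6,7,8,9 already taken and all letters distinct, that pins O to 0. So O=0.
Step 9. [col 4: D + O ≡ D (mod 10)] column 4 (D + O ≡ D (mod 10), carry-in 0) doesn't pin D yet; pick D=2 and continue ⇒ D=2.
Step 10. [col 5: J + S ≡ O (mod 10)] in column 5 we have J+S≡O with carry-in 0; given J=6, O=0 and digits 0,1,2,3,5,6,7,8,9 already taken and all letters distinct, that pins S to 4, so S=4.

Answer: C=1, D=2, G=7, H=3, I=5, J=6, L=8, O=0, S=4, Z=9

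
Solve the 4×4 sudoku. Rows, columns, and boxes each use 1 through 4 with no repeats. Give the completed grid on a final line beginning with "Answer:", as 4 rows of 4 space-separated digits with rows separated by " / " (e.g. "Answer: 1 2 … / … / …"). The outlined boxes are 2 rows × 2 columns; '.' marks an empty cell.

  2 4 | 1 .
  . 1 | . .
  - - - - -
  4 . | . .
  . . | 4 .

Step 1. [r1c4∈{3}] r1c4's peers cover all but 3. So r1c4=3.
Step 2. [r2c3∈{2}] nothing but 2 survives at r2c3, so r2c3=2.
Step 3. [r3c4∈{1,2}] across row 3, 1 lands solely at r3c4, so r3c4=1.
Step 4. [r3c2∈{2,3}] across row 3, 2 lands solely at r3c2, so r3c2=2.
Step 5. [r4c1∈{1,3}] across row 4, 1 lands solely at r4c1, so r4c1=1.
Step 6. [r2c1∈{3}] only 3 remains possible at r2c1 ⇒ r2c1=3.
Step 7. [r3c3∈{3}] r3c3 has the single candidate 3, so r3c3=3.
Step 8. [r4c4∈{2}] r4c4's peers cover all but 2. So r4c4=2.
Step 9. [r4c2∈{3}] nothing but 3 survives at r4c2. So r4c2=3.
Step 10. [r2c4∈{4}] r2c4's peers cover all but 4, so r2c4=4.

Answer: 2 4 1 3 / 3 1 2 4 / 4 2 3 1 / 1 3 4 2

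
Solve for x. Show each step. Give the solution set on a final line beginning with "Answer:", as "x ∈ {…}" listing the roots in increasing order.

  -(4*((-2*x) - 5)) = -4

Step 1. [-(4*((-2*x) - 5)) = -4] flip signs both sides. So neg: 4*((-2*x) - 5) = 4.
Step 2. [4*((-2*x) - 5) = 4] 4·(inner) — divide through by 4 ⇒ div: (-2*x) - 5 = 1.
Step 3. [(-2*x) - 5 = 1] add 5: x sits inside (… - 5) ⇒ sub: -2*x = 6.
Step 4. [-2*x = 6] -2·(inner) — divide through by -2 ⇒ div: x = -3.

Answer: x ∈ {-3}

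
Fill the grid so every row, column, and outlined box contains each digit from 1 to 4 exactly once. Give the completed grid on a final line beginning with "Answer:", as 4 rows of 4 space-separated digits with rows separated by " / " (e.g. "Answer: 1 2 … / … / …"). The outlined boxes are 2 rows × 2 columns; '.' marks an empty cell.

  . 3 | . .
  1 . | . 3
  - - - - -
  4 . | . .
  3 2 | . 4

Step 1. [r2c3∈{2,4}] across row 2, 2 lands solely at r2c3, so r2c3=2.
Step 2. [r4c3∈{1}] nothing but 1 survives at r4c3, so r4c3=1.
Step 3. [r3c2∈{1}] r3c2 is down to just 1. So r3c2=1.
Step 4. [r3c3∈{3}] r3c3 has the single candidate 3, so r3c3=3.
Step 5. [r1c4∈{1}] r1c4 has the single candidate 1, so r1c4=1.
Step 6. [r1c1∈{2}] r1c1's peers cover all but 2, so r1c1=2.
Step 7. [r3c4∈{2}] nothing but 2 survives at r3c4, so r3c4=2.
Step 8. [r1c3∈{4}] r1c3's peers cover all but 4, so r1c3=4.
Step 9. [r2c2∈{4}] r2c2 is down to just 4. So r2c2=4.

Answer: 2 3 4 1 / 1 4 2 3 / 4 1 3 2 / 3 2 1 4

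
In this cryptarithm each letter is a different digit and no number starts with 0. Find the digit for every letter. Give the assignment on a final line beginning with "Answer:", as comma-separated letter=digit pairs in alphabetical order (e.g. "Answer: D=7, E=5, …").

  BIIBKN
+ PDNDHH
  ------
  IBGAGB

Step 1. [col 1: N + H ≡ B (mod 10)] B=1 is one option consistent with column 1 (N + H ≡ B (mod 10), carry-in 0) — take it. So B=1.
Step 2. [col 1: N + H ≡ B (mod 10)] column 1 (N + H ≡ B (mod 10), carry-in 0) doesn't pin H yet; pick H=4 and continue. So H=4.
Step 3. [col 1: N + H ≡ B (mod 10)] in column 1 we have N+H≡B with carry-in 0; given H=4, B=1 and digits 1,4 already taken and all letters distinct, that pins N to 7, so N=7.
Step 4. [col 2: K + H ≡ G (mod 10)] column 2 (K + H ≡ G (mod 10), carry-in 1) doesn't pin G yet; pick G=5 and continue. So G=5.
Step 5. [col 2: K + H ≡ G (mod 10)] from column 2 (H=4, G=5, carry-in 1, digits 1,4,5,7 already taken and all letters distinct): K must equal 0 ⇒ K=0.
Step 6. [col 3: B + D ≡ A (mod 10)] several values work for D in column 3 (B + D ≡ A (mod 10), carry-in 0); try D=2, so D=2.
Step 7. [col 3: B + D ≡ A (mod 10)] from column 3 (B=1, D=2, carry-in 0, digits 0,1,2,4,5,7 already taken and all letters distinct): A must equal 3 ⇒ A=3.
Step 8. [col 4: I + N ≡ G (mod 10)] from column 4 (N=7, G=5, carry-in 0, digits 0,1,2,3,4,5,7 already taken and all letters distinct): I must equal 8, so I=8.
Step 9. [col 6: B + P ≡ I (mod 10)] column 6 reads B+P+carry(1)=I with B=1, I=8; with digits 0,1,2,3,4,5,7,8 already taken and all letters distinct, the only value for P is 6. So P=6.

Answer: A=3, B=1, D=2, G=5, H=4, I=8, K=0, N=7, P=6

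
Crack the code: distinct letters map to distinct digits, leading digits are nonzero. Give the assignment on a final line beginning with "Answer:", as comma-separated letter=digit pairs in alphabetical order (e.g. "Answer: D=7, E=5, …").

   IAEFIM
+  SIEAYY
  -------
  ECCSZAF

Step 1. [col 1: M + Y ≡ F (mod 10)] Y=5 is one option consistent with column 1 (M + Y ≡ F (mod 10), carry-in 0) — take it ⇒ Y=5.
Step 2. [col 1: M + Y ≡ F (mod 10)] no forcing yet in column 1 (carry-in 0); M=9 is free and consistent — try it ⇒ M=9.
Step 3. [col 1: M + Y ≡ F (mod 10)] in column 1 we have M+Y≡F with carry-in 0; given M=9, Y=5 and digits 5,9 already taken and all letters distinct, that pins F to 4, so F=4.
Step 4. [col 2: I + Y ≡ A (mod 10)] A=3 is one option consistent with column 2 (I + Y ≡ A (mod 10), carry-in 1) — take it. So A=3.
Step 5. [E] the sum has 7 digits but both addends have 6; that extra leading digit E is the final carry, namely 1 ⇒ E=1.
Step 6. [col 2: I + Y ≡ A (mod 10)] column 2 reads I+Y+carry(1)=A with Y=5, A=3; with digits 1,3,4,5,9 already taken and all letters distinct, the only value for I is 7 ⇒ I=7.
Step 7. [col 3: F + A ≡ Z (mod 10)] column 3: given F=4, A=3, carry-in 1, and digits 1,3,4,5,7,9 already taken and all letters distinct, F+A≡Z (mod 10) forces Z=8, so Z=8.
Step 8. [col 4: E + E ≡ S (mod 10)] in column 4 we have E+E≡S with carry-in 0; given E=1 and digits 1,3,4,5,7,8,9 already taken and all letters distinct, that pins S to 2, so S=2.
Step 9. [col 5: A + I ≡ C (mod 10)] from column 5 (A=3, I=7, carry-in 0, digits 1,2,3,4,5,7,8,9 already taken and all letters distinct): C must equal 0, so C=0.

Answer: A=3, C=0, E=1, F=4, I=7, M=9, S=2, Y=5, Z=8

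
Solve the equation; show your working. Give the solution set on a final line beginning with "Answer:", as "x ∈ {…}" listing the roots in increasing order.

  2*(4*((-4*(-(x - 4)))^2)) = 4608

Step 1. [2*(4*((-4*(-(x - 4)))^2)) = 4608] leading coefficient 2: divide by 2. So div: 4*((-4*(-(x - 4)))^2) = 2304.
Step 2. [4*((-4*(-(x - 4)))^2) = 2304] leading coefficient 4: divide by 4. So div: (-4*(-(x - 4)))^2 = 576.
Step 3. [(-4*(-(x - 4)))^2 = 576] √ both sides: 576 ≥ 0 gives two branches, so sqrt: -4*(-(x - 4)) = 24 or -24.
Step 4. [-4*(-(x - 4)) = 24 or -24] -4 out front; divide by -4, so div: -(x - 4) = -6 or 6.
Step 5. [-(x - 4) = -6 or 6] leading − — multiply by −1 ⇒ neg: x - 4 = 6 or -6.
Step 6. [x - 4 = 6 or -6] the outer -4 inverts by adding 4. So sub: x = 10 or -2.

Answer: x ∈ {-2, 10}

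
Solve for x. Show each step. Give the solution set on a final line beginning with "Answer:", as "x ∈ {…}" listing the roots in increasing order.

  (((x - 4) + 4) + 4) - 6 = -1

Step 1. [(((x - 4) + 4) + 4) - 6 = -1] 6 comes off first (add 6) ⇒ sub: ((x - 4) + 4) + 4 = 5.
Step 2. [((x - 4) + 4) + 4 = 5] +4 is outermost — subtract 4 both sides ⇒ sub: (x - 4) + 4 = 1.
Step 3. [(x - 4) + 4 = 1] the outer +4 inverts by subtracting 4 ⇒ sub: x - 4 = -3.
Step 4. [x - 4 = -3] add 4: x sits inside (… - 4). So sub: x = 1.

Answer: x ∈ {1}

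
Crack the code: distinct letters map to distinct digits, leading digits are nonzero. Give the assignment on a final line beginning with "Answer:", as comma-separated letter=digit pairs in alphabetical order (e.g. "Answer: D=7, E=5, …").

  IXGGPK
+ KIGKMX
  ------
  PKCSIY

Step 1. [col 1: K + X ≡ Y (mod 10)] column 1 (K + X ≡ Y (mod 10), carry-in 0) doesn't pin Y yet; pick Y=0 and continue ⇒ Y=0.
Step 2. [col 1: K + X ≡ Y (mod 10)] X=9 is one option consistent with column 1 (K + X ≡ Y (mod 10), carry-in 0) — take it ⇒ X=9.
Step 3. [col 1: K + X ≡ Y (mod 10)] column 1: given X=9, Y=0, carry-in 0, and digits 0,9 already taken and all letters distinct, K+X≡Y (mod 10) forces K=1, so K=1.
Step 4. [col 2: P + M ≡ I (mod 10)] several values work for M in column 2 (P + M ≡ I (mod 10), carry-in 1); try M=7. So M=7.
Step 5. [col 2: P + M ≡ I (mod 10)] no forcing yet in column 2 (carry-in 1); P=4 is free and consistent — try it, so P=4.
Step 6. [col 2: P + M ≡ I (mod 10)] column 2 reads P+M+carry(1)=I with P=4, M=7; with digits 0,1,4,7,9 already taken and all letters distinct, the only value for I is 2. So I=2.
Step 7. [col 3: G + K ≡ S (mod 10)] column 3 (G + K ≡ S (mod 10), carry-in 1) doesn't pin G yet; pick G=3 and continue. So G=3.
Step 8. [col 3: G + K ≡ S (mod 10)] column 3: given G=3, K=1, carry-in 1, and digits 0,1,2,3,4,7,9 already taken and all letters distinct, G+K≡S (mod 10) forces S=5, so S=5.
Step 9. [col 4: G + G ≡ C (mod 10)] column 4 reads G+G+carry(0)=C with G=3; with digits 0,1,2,3,4,5,7,9 already taken and all letters distinct, the only value for C is 6, so C=6.

Answer: C=6, G=3, I=2, K=1, M=7, P=4, S=5, X=9, Y=0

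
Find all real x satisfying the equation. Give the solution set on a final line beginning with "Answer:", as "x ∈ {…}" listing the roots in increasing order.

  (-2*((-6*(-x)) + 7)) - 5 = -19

Step 1. [(-2*((-6*(-x)) + 7)) - 5 = -19] 5 comes off first (add 5) ⇒ sub: -2*((-6*(-x)) + 7) = -14.
Step 2. [-2*((-6*(-x)) + 7) = -14] divide by the outer -2 ⇒ div: (-6*(-x)) + 7 = 7.
Step 3. [(-6*(-x)) + 7 = 7] peel the +7: subtract 7 from each side ⇒ sub: -6*(-x) = 0.
Step 4. [-6*(-x) = 0] LHS = -6·(…); ÷-6 both sides ⇒ div: -x = 0.
Step 5. [-x = 0] leading − — multiply by −1. So neg: x = 0.

Answer: x ∈ {0}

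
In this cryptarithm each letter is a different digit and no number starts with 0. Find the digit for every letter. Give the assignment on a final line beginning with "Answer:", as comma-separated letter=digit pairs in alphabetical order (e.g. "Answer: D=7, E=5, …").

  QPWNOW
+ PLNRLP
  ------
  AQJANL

Step 1. [col 1: W + P ≡ L (mod 10)] column 1 (W + P ≡ L (mod 10), carry-in 0) doesn't pin L yet; pick L=3 and continue. So L=3.
Step 2. [col 1: W + P ≡ L (mod 10)] several values work for W in column 1 (W + P ≡ L (mod 10), carry-in 0); try W=2, so W=2.
Step 3. [col 1: W + P ≡ L (mod 10)] from column 1 (W=2, L=3, carry-in 0, digits 2,3 already taken and all letters distinct): P must equal 1. So P=1.
Step 4. [col 2: O + L ≡ N (mod 10)] no forcing yet in column 2 (carry-in 0); N=7 is free and consistent — try it ⇒ N=7.
Step 5. [col 2: O + L ≡ N (mod 10)] in column 2 we have O+L≡N with carry-in 0; given L=3, N=7 and digits 1,2,3,7 already taken and all letters distinct, that pins O to 4, so O=4.
Step 6. [col 3: N + R ≡ A (mod 10)] several values work for R in column 3 (N + R ≡ A (mod 10), carry-in 0); try R=9 ⇒ R=9.
Step 7. [col 3: N + R ≡ A (mod 10)] in column 3 we have N+R≡A with carry-in 0; given N=7, R=9 and digits 1,2,3,4,7,9 already taken and all letters distinct, that pins A to 6, so A=6.
Step 8. [col 4: W + N ≡ J (mod 10)] column 4: given W=2, N=7, carry-in 1, and digits 1,2,3,4,6,7,9 already taken and all letters distinct, W+N≡J (mod 10) forces J=0 ⇒ J=0.
Step 9. [col 5: P + L ≡ Q (mod 10)] in column 5 we have P+L≡Q with carry-in 1; given P=1, L=3 and digits 0,1,2,3,4,6,7,9 already taken and all letters distinct, that pins Q to 5. So Q=5.

Answer: A=6, J=0, L=3, N=7, O=4, P=1, Q=5, R=9, W=2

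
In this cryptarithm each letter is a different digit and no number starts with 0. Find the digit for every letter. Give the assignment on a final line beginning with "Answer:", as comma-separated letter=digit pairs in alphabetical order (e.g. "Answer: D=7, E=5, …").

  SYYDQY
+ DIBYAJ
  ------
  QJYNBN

Step 1. [col 1: Y + J ≡ N (mod 10)] column 1 (Y + J ≡ N (mod 10), carry-in 0) doesn't pin Y yet; pick Y=4 and continue ⇒ Y=4.
Step 2. [col 1: Y + J ≡ N (mod 10)] no forcing yet in column 1 (carry-in 0); N=6 is free and consistent — try it. So N=6.
Step 3. [col 1: Y + J ≡ N (mod 10)] from column 1 (Y=4, N=6, carry-in 0, digits 4,6 already taken and all letters distinct): J must equal 2 ⇒ J=2.
Step 4. [col 2: Q + A ≡ B (mod 10)] several values work for A in column 2 (Q + A ≡ B (mod 10), carry-in 0); try A=3. So A=3.
Step 5. [col 2: Q + A ≡ B (mod 10)] no forcing yet in column 2 (carry-in 0); B=0 is free and consistent — try it. So B=0.
Step 6. [col 2: Q + A ≡ B (mod 10)] column 2: given A=3, B=0, carry-in 0, and digits 0,2,3,4,6 already taken and all letters distinct, Q+A≡B (mod 10) forces Q=7, so Q=7.
Step 7. [col 3: D + Y ≡ N (mod 10)] from column 3 (Y=4, N=6, carry-in 1, digits 0,2,3,4,6,7 already taken and all letters distinct): D must equal 1. So D=1.
Step 8. [col 5: Y + I ≡ J (mod 10)] from column 5 (Y=4, J=2, carry-in 0, digits 0,1,2,3,4,6,7 already taken and all letters distinct): I must equal 8 ⇒ I=8.
Step 9. [col 6: S + D ≡ Q (mod 10)] column 6 reads S+D+carry(1)=Q with D=1, Q=7; with digits 0,1,2,3,4,6,7,8 already taken and all letters distinct, the only value for S is 5 ⇒ S=5.

Answer: A=3, B=0, D=1, I=8, J=2, N=6, Q=7, S=5, Y=4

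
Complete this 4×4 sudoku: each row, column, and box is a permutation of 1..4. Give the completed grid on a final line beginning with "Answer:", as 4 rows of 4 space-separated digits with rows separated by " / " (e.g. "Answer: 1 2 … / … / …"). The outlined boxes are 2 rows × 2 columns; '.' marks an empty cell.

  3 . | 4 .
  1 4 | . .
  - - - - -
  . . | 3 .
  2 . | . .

Step 1. [r3c4∈{1,2,4}] 2 has one home in row 3: r3c4 ⇒ r3c4=2.
Step 2. [r4c3∈{1}] nothing but 1 survives at r4c3, so r4c3=1.
Step 3. [r4c2∈{3}] only 3 remains possible at r4c2. So r4c2=3.
Step 4. [r2c3∈{2}] only 2 remains possible at r2c3. So r2c3=2.
Step 5. [r1c2∈{2}] r1c2's peers cover all but 2, so r1c2=2.
Step 6. [r2c4∈{3}] r2c4 has the single candidate 3. So r2c4=3.
Step 7. [r1c4∈{1}] r1c4's peers cover all but 1. So r1c4=1.
Step 8. [r3c2∈{1}] r3c2 has the single candidate 1, so r3c2=1.
Step 9. [r4c4∈{4}] nothing but 4 survives at r4c4, so r4c4=4.
Step 10. [r3c1∈{4}] r3c1 is down to just 4 ⇒ r3c1=4.

Answer: 3 2 4 1 / 1 4 2 3 / 4 1 3 2 / 2 3 1 4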